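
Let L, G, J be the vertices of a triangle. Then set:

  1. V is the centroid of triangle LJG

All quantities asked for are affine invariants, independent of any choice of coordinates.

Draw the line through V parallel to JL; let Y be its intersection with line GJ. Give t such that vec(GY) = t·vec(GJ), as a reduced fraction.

Assign L = (0, 0), G = (1, 0), J = (0, 1) — the answer is frame-independent, so this choice is without loss of generality.
1. V is the centroid of triangle LJG ⇒ V = (1/3, 1/3)
through V parallel to JL: direction (0, -1); meets GJ at Y = (1/3, 2/3)
Y = G + t·(J−G) with t = 2/3

t = 2/3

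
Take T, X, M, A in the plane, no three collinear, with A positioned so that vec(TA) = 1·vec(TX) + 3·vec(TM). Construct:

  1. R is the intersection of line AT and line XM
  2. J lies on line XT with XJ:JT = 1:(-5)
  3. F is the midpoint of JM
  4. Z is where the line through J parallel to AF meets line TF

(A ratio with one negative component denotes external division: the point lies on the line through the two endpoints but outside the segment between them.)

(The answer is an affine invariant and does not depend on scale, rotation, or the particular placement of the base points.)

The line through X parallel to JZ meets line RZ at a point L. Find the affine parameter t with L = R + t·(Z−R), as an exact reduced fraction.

t = 69/89

Work in coordinates with T = (0, 0), X = (1, 0), M = (0, 1), A = (1, 3).
1. R is the intersection of line AT and line XM ⇒ R = (1/4, 3/4)
2. J lies on line XT with XJ:JT = 1:(-5) ⇒ J = (5/4, 0)
3. F is the midpoint of JM ⇒ F = (5/8, 1/2)
4. Z is where the line through J parallel to AF meets line TF ⇒ Z = (125/88, 25/22)
through X parallel to JZ: direction (15/88, 25/22); meets RZ at L = (9065/7832, 2055/1958)
L = R + t·(Z−R) with t = 69/89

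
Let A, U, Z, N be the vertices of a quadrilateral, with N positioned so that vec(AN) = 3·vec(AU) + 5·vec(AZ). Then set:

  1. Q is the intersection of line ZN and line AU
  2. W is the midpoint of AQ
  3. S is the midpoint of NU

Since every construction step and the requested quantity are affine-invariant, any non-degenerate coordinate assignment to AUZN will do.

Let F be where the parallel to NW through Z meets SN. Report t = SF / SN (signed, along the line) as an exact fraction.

t = 79/55

Choose coordinates A = (0, 0), U = (1, 0), Z = (0, 1), N = (3, 5).
1. Q is the intersection of line ZN and line AU ⇒ Q = (-3/4, 0)
2. W is the midpoint of AQ ⇒ W = (-3/8, 0)
3. S is the midpoint of NU ⇒ S = (2, 5/2)
through Z parallel to NW: direction (-27/8, -5); meets SN at F = (189/55, 67/11)
F = S + t·(N−S) with t = 79/55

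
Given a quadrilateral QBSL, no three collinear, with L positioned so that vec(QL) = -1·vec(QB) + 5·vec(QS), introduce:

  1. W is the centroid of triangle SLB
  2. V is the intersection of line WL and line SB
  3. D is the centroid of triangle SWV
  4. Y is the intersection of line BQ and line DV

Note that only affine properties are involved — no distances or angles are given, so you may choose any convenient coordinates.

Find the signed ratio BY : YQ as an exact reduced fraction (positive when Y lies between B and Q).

Choose coordinates Q = (0, 0), B = (1, 0), S = (0, 1), L = (-1, 5).
1. W is the centroid of triangle SLB ⇒ W = (0, 2)
2. V is the intersection of line WL and line SB ⇒ V = (1/2, 1/2)
3. D is the centroid of triangle SWV ⇒ D = (1/6, 7/6)
4. Y is the intersection of line BQ and line DV ⇒ Y = (3/4, 0)
Y = B + t·(Q−B) with t = 1/4, so BY:YQ = t:(1−t) = 1/4:3/4

BY:YQ = 1/3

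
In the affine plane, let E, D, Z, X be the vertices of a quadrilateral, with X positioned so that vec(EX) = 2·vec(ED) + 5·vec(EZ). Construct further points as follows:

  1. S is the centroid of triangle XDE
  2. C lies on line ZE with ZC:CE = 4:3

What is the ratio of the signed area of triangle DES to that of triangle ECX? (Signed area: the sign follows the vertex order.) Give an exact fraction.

[DES]:[ECX] = 35/18

Work in coordinates with E = (0, 0), D = (1, 0), Z = (0, 1), X = (2, 5).
1. S is the centroid of triangle XDE ⇒ S = (1, 5/3)
2. C lies on line ZE with ZC:CE = 4:3 ⇒ C = (0, 3/7)
2·[DES] = -5/3, 2·[ECX] = -6/7
[DES]:[ECX] = -5/3:-6/7 = 35/18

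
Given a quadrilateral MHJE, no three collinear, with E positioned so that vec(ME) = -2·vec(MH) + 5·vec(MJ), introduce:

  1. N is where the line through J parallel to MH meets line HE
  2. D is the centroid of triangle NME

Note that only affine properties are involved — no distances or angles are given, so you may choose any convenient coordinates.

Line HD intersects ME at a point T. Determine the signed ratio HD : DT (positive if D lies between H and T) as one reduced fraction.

HD:DT = 11/4

Choose coordinates M = (0, 0), H = (1, 0), J = (0, 1), E = (-2, 5).
1. N is where the line through J parallel to MH meets line HE ⇒ N = (2/5, 1)
2. D is the centroid of triangle NME ⇒ D = (-8/15, 2)
line HD meets ME at T = (-12/11, 30/11)
D = H + t·(T−H) with t = 11/15, so HD:DT = 11/15:4/15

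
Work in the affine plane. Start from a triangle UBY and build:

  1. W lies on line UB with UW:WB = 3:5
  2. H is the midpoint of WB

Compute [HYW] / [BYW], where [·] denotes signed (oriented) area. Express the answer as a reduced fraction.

Assign U = (0, 0), B = (1, 0), Y = (0, 1) — the answer is frame-independent, so this choice is without loss of generality.
1. W lies on line UB with UW:WB = 3:5 ⇒ W = (3/8, 0)
2. H is the midpoint of WB ⇒ H = (11/16, 0)
2·[HYW] = 5/16, 2·[BYW] = 5/8
[HYW]:[BYW] = 5/16:5/8 = 1/2

[HYW]:[BYW] = 1/2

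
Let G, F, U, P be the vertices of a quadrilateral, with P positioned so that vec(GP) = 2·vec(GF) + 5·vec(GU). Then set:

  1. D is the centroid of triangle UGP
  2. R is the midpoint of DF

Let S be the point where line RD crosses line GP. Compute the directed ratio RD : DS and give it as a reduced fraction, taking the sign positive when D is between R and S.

RD:DS = -17/4

Assign G = (0, 0), F = (1, 0), U = (0, 1), P = (2, 5) — the answer is frame-independent, so this choice is without loss of generality.
1. D is the centroid of triangle UGP ⇒ D = (2/3, 2)
2. R is the midpoint of DF ⇒ R = (5/6, 1)
line RD meets GP at S = (12/17, 30/17)
D = R + t·(S−R) with t = 17/13, so RD:DS = 17/13:-4/13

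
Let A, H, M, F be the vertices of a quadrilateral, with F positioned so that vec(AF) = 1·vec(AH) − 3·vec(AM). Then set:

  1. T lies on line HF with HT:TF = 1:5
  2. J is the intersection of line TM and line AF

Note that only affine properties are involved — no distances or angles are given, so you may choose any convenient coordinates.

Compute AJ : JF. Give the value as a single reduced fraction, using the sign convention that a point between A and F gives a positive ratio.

Choose coordinates A = (0, 0), H = (1, 0), M = (0, 1), F = (1, -3).
1. T lies on line HF with HT:TF = 1:5 ⇒ T = (1, -1/2)
2. J is the intersection of line TM and line AF ⇒ J = (-2/3, 2)
J = A + t·(F−A) with t = -2/3, so AJ:JF = t:(1−t) = -2/3:5/3

AJ:JF = -2/5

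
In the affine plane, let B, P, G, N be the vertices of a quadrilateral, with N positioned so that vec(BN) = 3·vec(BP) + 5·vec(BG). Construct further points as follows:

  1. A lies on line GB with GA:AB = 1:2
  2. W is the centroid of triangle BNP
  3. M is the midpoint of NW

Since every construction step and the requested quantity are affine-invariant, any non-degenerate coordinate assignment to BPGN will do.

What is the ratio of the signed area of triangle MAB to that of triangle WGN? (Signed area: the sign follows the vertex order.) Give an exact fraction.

Assign B = (0, 0), P = (1, 0), G = (0, 1), N = (3, 5) — the answer is frame-independent, so this choice is without loss of generality.
1. A lies on line GB with GA:AB = 1:2 ⇒ A = (0, 2/3)
2. W is the centroid of triangle BNP ⇒ W = (4/3, 5/3)
3. M is the midpoint of NW ⇒ M = (13/6, 10/3)
2·[MAB] = 13/9, 2·[WGN] = -10/3
[MAB]:[WGN] = 13/9:-10/3 = -13/30

[MAB]:[WGN] = -13/30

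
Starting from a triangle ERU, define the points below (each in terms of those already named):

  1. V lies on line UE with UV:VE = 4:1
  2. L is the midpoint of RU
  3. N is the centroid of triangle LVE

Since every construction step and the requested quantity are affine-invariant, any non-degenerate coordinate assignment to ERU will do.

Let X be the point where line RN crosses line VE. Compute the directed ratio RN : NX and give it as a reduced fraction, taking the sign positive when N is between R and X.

RN:NX = 5

Assign E = (0, 0), R = (1, 0), U = (0, 1) — the answer is frame-independent, so this choice is without loss of generality.
1. V lies on line UE with UV:VE = 4:1 ⇒ V = (0, 1/5)
2. L is the midpoint of RU ⇒ L = (1/2, 1/2)
3. N is the centroid of triangle LVE ⇒ N = (1/6, 7/30)
line RN meets VE at X = (0, 7/25)
N = R + t·(X−R) with t = 5/6, so RN:NX = 5/6:1/6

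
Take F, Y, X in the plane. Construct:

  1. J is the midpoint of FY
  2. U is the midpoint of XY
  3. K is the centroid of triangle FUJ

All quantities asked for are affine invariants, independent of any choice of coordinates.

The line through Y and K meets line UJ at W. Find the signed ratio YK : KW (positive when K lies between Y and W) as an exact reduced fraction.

Set F = (0, 0), Y = (1, 0), X = (0, 1); any affine frame gives the same invariant.
1. J is the midpoint of FY ⇒ J = (1/2, 0)
2. U is the midpoint of XY ⇒ U = (1/2, 1/2)
3. K is the centroid of triangle FUJ ⇒ K = (1/3, 1/6)
line YK meets UJ at W = (1/2, 1/8)
K = Y + t·(W−Y) with t = 4/3, so YK:KW = 4/3:-1/3

YK:KW = -4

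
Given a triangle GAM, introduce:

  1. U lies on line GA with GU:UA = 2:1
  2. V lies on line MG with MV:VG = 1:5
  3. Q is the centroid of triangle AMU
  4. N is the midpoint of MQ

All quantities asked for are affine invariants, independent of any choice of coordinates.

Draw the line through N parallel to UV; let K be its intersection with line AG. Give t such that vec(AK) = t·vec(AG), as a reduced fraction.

Choose coordinates G = (0, 0), A = (1, 0), M = (0, 1).
1. U lies on line GA with GU:UA = 2:1 ⇒ U = (2/3, 0)
2. V lies on line MG with MV:VG = 1:5 ⇒ V = (0, 5/6)
3. Q is the centroid of triangle AMU ⇒ Q = (5/9, 1/3)
4. N is the midpoint of MQ ⇒ N = (5/18, 2/3)
through N parallel to UV: direction (-2/3, 5/6); meets AG at K = (73/90, 0)
K = A + t·(G−A) with t = 17/90

t = 17/90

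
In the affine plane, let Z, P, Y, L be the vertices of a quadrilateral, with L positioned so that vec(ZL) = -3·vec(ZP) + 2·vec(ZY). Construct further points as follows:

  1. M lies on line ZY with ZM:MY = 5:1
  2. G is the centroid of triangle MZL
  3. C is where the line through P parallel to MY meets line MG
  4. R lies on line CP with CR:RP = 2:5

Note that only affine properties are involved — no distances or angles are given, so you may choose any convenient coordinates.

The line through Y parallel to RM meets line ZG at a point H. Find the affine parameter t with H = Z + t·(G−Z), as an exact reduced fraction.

Work in coordinates with Z = (0, 0), P = (1, 0), Y = (0, 1), L = (-3, 2).
1. M lies on line ZY with ZM:MY = 5:1 ⇒ M = (0, 5/6)
2. G is the centroid of triangle MZL ⇒ G = (-1, 17/18)
3. C is where the line through P parallel to MY meets line MG ⇒ C = (1, 13/18)
4. R lies on line CP with CR:RP = 2:5 ⇒ R = (1, 65/126)
through Y parallel to RM: direction (-1, 20/63); meets ZG at H = (-126/79, 119/79)
H = Z + t·(G−Z) with t = 126/79

t = 126/79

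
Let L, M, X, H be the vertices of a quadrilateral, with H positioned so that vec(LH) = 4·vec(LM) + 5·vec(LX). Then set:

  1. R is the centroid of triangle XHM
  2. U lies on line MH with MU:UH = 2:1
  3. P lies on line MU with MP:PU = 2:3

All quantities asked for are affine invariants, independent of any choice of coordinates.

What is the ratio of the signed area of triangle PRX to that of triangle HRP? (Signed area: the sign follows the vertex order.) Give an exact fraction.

Work in coordinates with L = (0, 0), M = (1, 0), X = (0, 1), H = (4, 5).
1. R is the centroid of triangle XHM ⇒ R = (5/3, 2)
2. U lies on line MH with MU:UH = 2:1 ⇒ U = (3, 10/3)
3. P lies on line MU with MP:PU = 2:3 ⇒ P = (9/5, 4/3)
2·[PRX] = 56/45, 2·[HRP] = 88/45
[PRX]:[HRP] = 56/45:88/45 = 7/11

[PRX]:[HRP] = 7/11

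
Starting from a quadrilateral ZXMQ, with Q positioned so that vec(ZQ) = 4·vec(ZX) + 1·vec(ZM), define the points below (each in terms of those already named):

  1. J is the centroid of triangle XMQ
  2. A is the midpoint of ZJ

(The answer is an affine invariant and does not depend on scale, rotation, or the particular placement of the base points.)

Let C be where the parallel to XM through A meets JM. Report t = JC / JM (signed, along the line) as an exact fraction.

Work in coordinates with Z = (0, 0), X = (1, 0), M = (0, 1), Q = (4, 1).
1. J is the centroid of triangle XMQ ⇒ J = (5/3, 2/3)
2. A is the midpoint of ZJ ⇒ A = (5/6, 1/3)
through A parallel to XM: direction (-1, 1); meets JM at C = (5/24, 23/24)
C = J + t·(M−J) with t = 7/8

t = 7/8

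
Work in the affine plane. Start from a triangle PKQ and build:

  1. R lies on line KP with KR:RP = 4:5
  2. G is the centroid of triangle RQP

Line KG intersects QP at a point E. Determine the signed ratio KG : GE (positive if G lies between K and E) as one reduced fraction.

KG:GE = 22/5

Assign P = (0, 0), K = (1, 0), Q = (0, 1) — the answer is frame-independent, so this choice is without loss of generality.
1. R lies on line KP with KR:RP = 4:5 ⇒ R = (5/9, 0)
2. G is the centroid of triangle RQP ⇒ G = (5/27, 1/3)
line KG meets QP at E = (0, 9/22)
G = K + t·(E−K) with t = 22/27, so KG:GE = 22/27:5/27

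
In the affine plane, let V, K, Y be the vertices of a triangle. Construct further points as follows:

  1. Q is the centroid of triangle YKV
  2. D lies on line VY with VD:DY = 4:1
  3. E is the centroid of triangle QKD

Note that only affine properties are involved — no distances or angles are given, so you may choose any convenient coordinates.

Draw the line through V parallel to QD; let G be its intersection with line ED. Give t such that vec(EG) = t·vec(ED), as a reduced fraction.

t = 5

Set V = (0, 0), K = (1, 0), Y = (0, 1); any affine frame gives the same invariant.
1. Q is the centroid of triangle YKV ⇒ Q = (1/3, 1/3)
2. D lies on line VY with VD:DY = 4:1 ⇒ D = (0, 4/5)
3. E is the centroid of triangle QKD ⇒ E = (4/9, 17/45)
through V parallel to QD: direction (-1/3, 7/15); meets ED at G = (-16/9, 112/45)
G = E + t·(D−E) with t = 5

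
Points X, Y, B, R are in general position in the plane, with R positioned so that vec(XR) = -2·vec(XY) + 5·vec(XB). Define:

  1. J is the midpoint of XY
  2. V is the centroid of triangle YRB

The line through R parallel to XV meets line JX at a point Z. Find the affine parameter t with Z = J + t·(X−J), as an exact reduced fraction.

Choose coordinates X = (0, 0), Y = (1, 0), B = (0, 1), R = (-2, 5).
1. J is the midpoint of XY ⇒ J = (1/2, 0)
2. V is the centroid of triangle YRB ⇒ V = (-1/3, 2)
through R parallel to XV: direction (-1/3, 2); meets JX at Z = (-7/6, 0)
Z = J + t·(X−J) with t = 10/3

t = 10/3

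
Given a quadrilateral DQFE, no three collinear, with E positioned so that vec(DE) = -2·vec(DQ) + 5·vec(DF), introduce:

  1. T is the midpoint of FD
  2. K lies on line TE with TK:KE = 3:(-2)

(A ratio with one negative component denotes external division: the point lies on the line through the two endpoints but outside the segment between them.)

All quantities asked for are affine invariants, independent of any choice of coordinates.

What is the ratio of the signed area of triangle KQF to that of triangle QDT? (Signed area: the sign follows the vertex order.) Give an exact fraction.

[KQF]:[QDT] = 14

Set D = (0, 0), Q = (1, 0), F = (0, 1), E = (-2, 5); any affine frame gives the same invariant.
1. T is the midpoint of FD ⇒ T = (0, 1/2)
2. K lies on line TE with TK:KE = 3:(-2) ⇒ K = (-6, 14)
2·[KQF] = -7, 2·[QDT] = -1/2
[KQF]:[QDT] = -7:-1/2 = 14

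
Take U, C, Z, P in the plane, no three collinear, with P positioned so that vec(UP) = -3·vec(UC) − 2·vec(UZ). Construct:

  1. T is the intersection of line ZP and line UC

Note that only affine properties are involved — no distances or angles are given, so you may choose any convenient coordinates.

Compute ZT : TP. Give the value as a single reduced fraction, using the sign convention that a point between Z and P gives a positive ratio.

ZT:TP = 1/2

Set U = (0, 0), C = (1, 0), Z = (0, 1), P = (-3, -2); any affine frame gives the same invariant.
1. T is the intersection of line ZP and line UC ⇒ T = (-1, 0)
T = Z + t·(P−Z) with t = 1/3, so ZT:TP = t:(1−t) = 1/3:2/3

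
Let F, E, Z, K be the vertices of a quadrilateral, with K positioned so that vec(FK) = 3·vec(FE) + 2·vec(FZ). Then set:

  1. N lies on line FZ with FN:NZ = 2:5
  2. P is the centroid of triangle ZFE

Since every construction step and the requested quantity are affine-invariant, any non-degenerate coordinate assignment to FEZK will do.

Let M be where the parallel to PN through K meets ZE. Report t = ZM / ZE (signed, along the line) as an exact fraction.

Work in coordinates with F = (0, 0), E = (1, 0), Z = (0, 1), K = (3, 2).
1. N lies on line FZ with FN:NZ = 2:5 ⇒ N = (0, 2/7)
2. P is the centroid of triangle ZFE ⇒ P = (1/3, 1/3)
through K parallel to PN: direction (-1/3, -1/21); meets ZE at M = (-1/2, 3/2)
M = Z + t·(E−Z) with t = -1/2

t = -1/2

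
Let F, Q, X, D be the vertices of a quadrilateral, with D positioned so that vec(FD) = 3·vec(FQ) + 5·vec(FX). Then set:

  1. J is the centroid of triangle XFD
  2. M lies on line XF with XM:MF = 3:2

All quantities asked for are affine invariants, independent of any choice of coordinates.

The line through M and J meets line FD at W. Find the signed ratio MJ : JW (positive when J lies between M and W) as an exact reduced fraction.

Choose coordinates F = (0, 0), Q = (1, 0), X = (0, 1), D = (3, 5).
1. J is the centroid of triangle XFD ⇒ J = (1, 2)
2. M lies on line XF with XM:MF = 3:2 ⇒ M = (0, 2/5)
line MJ meets FD at W = (6, 10)
J = M + t·(W−M) with t = 1/6, so MJ:JW = 1/6:5/6

MJ:JW = 1/5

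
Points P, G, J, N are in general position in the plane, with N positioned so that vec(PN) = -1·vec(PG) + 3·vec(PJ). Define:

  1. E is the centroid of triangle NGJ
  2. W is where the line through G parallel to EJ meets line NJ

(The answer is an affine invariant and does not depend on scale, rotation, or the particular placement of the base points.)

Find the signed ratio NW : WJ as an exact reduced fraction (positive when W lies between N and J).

NW:WJ = -2

Work in coordinates with P = (0, 0), G = (1, 0), J = (0, 1), N = (-1, 3).
1. E is the centroid of triangle NGJ ⇒ E = (0, 4/3)
2. W is where the line through G parallel to EJ meets line NJ ⇒ W = (1, -1)
W = N + t·(J−N) with t = 2, so NW:WJ = t:(1−t) = 2:-1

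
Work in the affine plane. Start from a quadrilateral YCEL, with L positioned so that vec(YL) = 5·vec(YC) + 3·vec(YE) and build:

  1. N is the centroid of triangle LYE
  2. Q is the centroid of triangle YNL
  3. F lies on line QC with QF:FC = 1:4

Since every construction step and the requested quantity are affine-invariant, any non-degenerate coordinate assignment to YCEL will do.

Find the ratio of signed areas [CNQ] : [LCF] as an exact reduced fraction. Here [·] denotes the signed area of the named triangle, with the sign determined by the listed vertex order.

Set Y = (0, 0), C = (1, 0), E = (0, 1), L = (5, 3); any affine frame gives the same invariant.
1. N is the centroid of triangle LYE ⇒ N = (5/3, 4/3)
2. Q is the centroid of triangle YNL ⇒ Q = (20/9, 13/9)
3. F lies on line QC with QF:FC = 1:4 ⇒ F = (89/45, 52/45)
2·[CNQ] = -2/3, 2·[LCF] = -76/45
[CNQ]:[LCF] = -2/3:-76/45 = 15/38

[CNQ]:[LCF] = 15/38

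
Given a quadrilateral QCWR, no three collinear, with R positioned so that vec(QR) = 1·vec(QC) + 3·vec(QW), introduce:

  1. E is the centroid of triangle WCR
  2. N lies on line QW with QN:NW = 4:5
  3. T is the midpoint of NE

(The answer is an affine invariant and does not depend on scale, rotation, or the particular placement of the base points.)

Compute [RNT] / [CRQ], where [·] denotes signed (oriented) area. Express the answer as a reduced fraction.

[RNT]:[CRQ] = 11/81

Work in coordinates with Q = (0, 0), C = (1, 0), W = (0, 1), R = (1, 3).
1. E is the centroid of triangle WCR ⇒ E = (2/3, 4/3)
2. N lies on line QW with QN:NW = 4:5 ⇒ N = (0, 4/9)
3. T is the midpoint of NE ⇒ T = (1/3, 8/9)
2·[RNT] = 11/27, 2·[CRQ] = 3
[RNT]:[CRQ] = 11/27:3 = 11/81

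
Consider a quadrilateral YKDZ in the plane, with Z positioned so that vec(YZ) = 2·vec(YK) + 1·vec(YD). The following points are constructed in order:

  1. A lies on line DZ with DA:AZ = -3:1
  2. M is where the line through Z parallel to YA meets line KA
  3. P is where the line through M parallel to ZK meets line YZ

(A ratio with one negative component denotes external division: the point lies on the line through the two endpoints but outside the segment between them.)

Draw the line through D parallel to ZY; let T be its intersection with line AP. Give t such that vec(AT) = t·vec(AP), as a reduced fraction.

Set Y = (0, 0), K = (1, 0), D = (0, 1), Z = (2, 1); any affine frame gives the same invariant.
1. A lies on line DZ with DA:AZ = -3:1 ⇒ A = (3, 1)
2. M is where the line through Z parallel to YA meets line KA ⇒ M = (5, 2)
3. P is where the line through M parallel to ZK meets line YZ ⇒ P = (6, 3)
through D parallel to ZY: direction (-2, -1); meets AP at T = (12, 7)
T = A + t·(P−A) with t = 3

t = 3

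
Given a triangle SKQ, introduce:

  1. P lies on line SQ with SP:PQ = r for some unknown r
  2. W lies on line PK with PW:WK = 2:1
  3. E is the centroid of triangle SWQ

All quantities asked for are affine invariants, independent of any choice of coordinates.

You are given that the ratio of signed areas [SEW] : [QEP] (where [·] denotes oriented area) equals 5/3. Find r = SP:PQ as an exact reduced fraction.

Choose coordinates S = (0, 0), K = (1, 0), Q = (0, 1).
1. With SP:PQ = r, write λ = r/(r+1) so P = S + λ·(Q−S); P is affine-linear in λ
2. W lies on line PK with PW:WK = 2:1 ⇒ W is an affine combination of earlier points and hence also affine-linear in λ
3. E is the centroid of triangle SWQ ⇒ E is an affine combination of earlier points and hence also affine-linear in λ
Every point depending on P is an affine combination of P and λ-independent points, so each such coordinate is linear in λ; the λ² term in each signed area is a multiple of (Q−S)×(Q−S) = 0, so 2·[SEW] and 2·[QEP] are each linear in λ. Evaluating at λ=0 and λ=1:
  2·[SEW] = -2/9,   2·[QEP] = 2/9·λ − 2/9
So [SEW]:[QEP] = (-2/9) / (2/9·λ − 2/9). Setting this equal to 5/3:
  -2/9 = 5/3·(2/9·λ − 2/9)  ⇒  λ = 2/5
Then r = λ/(1−λ) = (2/5)/(3/5) = 2/3. Check: with r = 2/3, P = (0, 2/5) and [SEW]:[QEP] = 5/3 as required.

r = 2/3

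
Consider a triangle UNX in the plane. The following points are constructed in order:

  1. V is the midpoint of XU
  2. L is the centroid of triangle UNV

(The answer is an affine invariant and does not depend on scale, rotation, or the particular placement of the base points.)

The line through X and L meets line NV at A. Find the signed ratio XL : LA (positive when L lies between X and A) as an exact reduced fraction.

XL:LA = -4

Assign U = (0, 0), N = (1, 0), X = (0, 1) — the answer is frame-independent, so this choice is without loss of generality.
1. V is the midpoint of XU ⇒ V = (0, 1/2)
2. L is the centroid of triangle UNV ⇒ L = (1/3, 1/6)
line XL meets NV at A = (1/4, 3/8)
L = X + t·(A−X) with t = 4/3, so XL:LA = 4/3:-1/3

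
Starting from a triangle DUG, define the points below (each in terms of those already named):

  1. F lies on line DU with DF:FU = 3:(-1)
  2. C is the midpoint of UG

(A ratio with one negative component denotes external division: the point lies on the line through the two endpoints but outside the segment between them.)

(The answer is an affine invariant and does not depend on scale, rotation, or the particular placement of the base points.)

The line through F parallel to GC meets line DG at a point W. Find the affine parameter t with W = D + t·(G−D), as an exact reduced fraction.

t = 3/2

Set D = (0, 0), U = (1, 0), G = (0, 1); any affine frame gives the same invariant.
1. F lies on line DU with DF:FU = 3:(-1) ⇒ F = (3/2, 0)
2. C is the midpoint of UG ⇒ C = (1/2, 1/2)
through F parallel to GC: direction (1/2, -1/2); meets DG at W = (0, 3/2)
W = D + t·(G−D) with t = 3/2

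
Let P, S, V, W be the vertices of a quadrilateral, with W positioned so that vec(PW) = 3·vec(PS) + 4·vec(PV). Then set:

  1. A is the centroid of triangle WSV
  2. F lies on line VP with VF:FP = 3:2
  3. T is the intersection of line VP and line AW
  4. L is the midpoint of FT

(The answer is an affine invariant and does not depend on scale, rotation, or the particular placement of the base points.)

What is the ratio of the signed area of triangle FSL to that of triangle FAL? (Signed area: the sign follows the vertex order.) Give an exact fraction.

[FSL]:[FAL] = 3/4

Set P = (0, 0), S = (1, 0), V = (0, 1), W = (3, 4); any affine frame gives the same invariant.
1. A is the centroid of triangle WSV ⇒ A = (4/3, 5/3)
2. F lies on line VP with VF:FP = 3:2 ⇒ F = (0, 2/5)
3. T is the intersection of line VP and line AW ⇒ T = (0, -1/5)
4. L is the midpoint of FT ⇒ L = (0, 1/10)
2·[FSL] = -3/10, 2·[FAL] = -2/5
[FSL]:[FAL] = -3/10:-2/5 = 3/4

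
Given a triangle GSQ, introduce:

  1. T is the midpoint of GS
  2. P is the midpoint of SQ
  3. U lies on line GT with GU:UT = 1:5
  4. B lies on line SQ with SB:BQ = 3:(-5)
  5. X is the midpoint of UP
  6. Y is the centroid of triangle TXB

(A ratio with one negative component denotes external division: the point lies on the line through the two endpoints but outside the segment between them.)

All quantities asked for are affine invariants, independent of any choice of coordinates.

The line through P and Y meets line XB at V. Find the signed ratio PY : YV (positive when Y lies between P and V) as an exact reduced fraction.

Choose coordinates G = (0, 0), S = (1, 0), Q = (0, 1).
1. T is the midpoint of GS ⇒ T = (1/2, 0)
2. P is the midpoint of SQ ⇒ P = (1/2, 1/2)
3. U lies on line GT with GU:UT = 1:5 ⇒ U = (1/12, 0)
4. B lies on line SQ with SB:BQ = 3:(-5) ⇒ B = (5/2, -3/2)
5. X is the midpoint of UP ⇒ X = (7/24, 1/4)
6. Y is the centroid of triangle TXB ⇒ Y = (79/72, -5/12)
line PY meets XB at V = (448/423, -101/282)
Y = P + t·(V−P) with t = 47/44, so PY:YV = 47/44:-3/44

PY:YV = -47/3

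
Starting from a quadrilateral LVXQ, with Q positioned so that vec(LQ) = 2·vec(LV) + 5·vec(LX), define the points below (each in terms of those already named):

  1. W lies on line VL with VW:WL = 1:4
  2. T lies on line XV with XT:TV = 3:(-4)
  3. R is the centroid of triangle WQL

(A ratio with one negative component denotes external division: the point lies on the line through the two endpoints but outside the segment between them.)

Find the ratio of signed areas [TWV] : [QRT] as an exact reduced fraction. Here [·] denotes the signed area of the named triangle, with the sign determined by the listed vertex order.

[TWV]:[QRT] = -2/39

Assign L = (0, 0), V = (1, 0), X = (0, 1), Q = (2, 5) — the answer is frame-independent, so this choice is without loss of generality.
1. W lies on line VL with VW:WL = 1:4 ⇒ W = (4/5, 0)
2. T lies on line XV with XT:TV = 3:(-4) ⇒ T = (-3, 4)
3. R is the centroid of triangle WQL ⇒ R = (14/15, 5/3)
2·[TWV] = 4/5, 2·[QRT] = -78/5
[TWV]:[QRT] = 4/5:-78/5 = -2/39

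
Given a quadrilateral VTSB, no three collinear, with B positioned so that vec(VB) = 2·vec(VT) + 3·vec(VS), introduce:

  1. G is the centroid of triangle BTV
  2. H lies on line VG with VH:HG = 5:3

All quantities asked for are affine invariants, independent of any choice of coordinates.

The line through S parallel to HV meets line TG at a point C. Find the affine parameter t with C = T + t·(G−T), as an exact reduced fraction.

Set V = (0, 0), T = (1, 0), S = (0, 1), B = (2, 3); any affine frame gives the same invariant.
1. G is the centroid of triangle BTV ⇒ G = (1, 1)
2. H lies on line VG with VH:HG = 5:3 ⇒ H = (5/8, 5/8)
through S parallel to HV: direction (-5/8, -5/8); meets TG at C = (1, 2)
C = T + t·(G−T) with t = 2

t = 2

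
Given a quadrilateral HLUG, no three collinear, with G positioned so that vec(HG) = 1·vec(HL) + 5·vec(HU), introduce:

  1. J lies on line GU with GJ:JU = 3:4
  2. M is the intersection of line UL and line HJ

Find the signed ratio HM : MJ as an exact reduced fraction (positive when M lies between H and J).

Set H = (0, 0), L = (1, 0), U = (0, 1), G = (1, 5); any affine frame gives the same invariant.
1. J lies on line GU with GJ:JU = 3:4 ⇒ J = (4/7, 23/7)
2. M is the intersection of line UL and line HJ ⇒ M = (4/27, 23/27)
M = H + t·(J−H) with t = 7/27, so HM:MJ = t:(1−t) = 7/27:20/27

HM:MJ = 7/20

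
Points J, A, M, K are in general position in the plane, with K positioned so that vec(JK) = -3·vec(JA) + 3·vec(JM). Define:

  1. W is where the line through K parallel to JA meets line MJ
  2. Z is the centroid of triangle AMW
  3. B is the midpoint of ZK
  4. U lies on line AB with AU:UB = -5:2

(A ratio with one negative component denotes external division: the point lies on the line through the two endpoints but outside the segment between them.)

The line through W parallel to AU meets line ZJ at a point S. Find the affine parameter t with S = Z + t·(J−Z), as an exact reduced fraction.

t = -19/23

Choose coordinates J = (0, 0), A = (1, 0), M = (0, 1), K = (-3, 3).
1. W is where the line through K parallel to JA meets line MJ ⇒ W = (0, 3)
2. Z is the centroid of triangle AMW ⇒ Z = (1/3, 4/3)
3. B is the midpoint of ZK ⇒ B = (-4/3, 13/6)
4. U lies on line AB with AU:UB = -5:2 ⇒ U = (-26/9, 65/18)
through W parallel to AU: direction (-35/9, 65/18); meets ZJ at S = (14/23, 56/23)
S = Z + t·(J−Z) with t = -19/23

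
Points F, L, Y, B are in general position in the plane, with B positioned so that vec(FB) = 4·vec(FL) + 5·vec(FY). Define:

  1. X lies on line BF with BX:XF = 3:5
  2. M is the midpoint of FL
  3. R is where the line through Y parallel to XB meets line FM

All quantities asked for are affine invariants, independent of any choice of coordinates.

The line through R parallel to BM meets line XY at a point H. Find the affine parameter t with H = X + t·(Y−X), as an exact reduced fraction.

t = 89/81

Choose coordinates F = (0, 0), L = (1, 0), Y = (0, 1), B = (4, 5).
1. X lies on line BF with BX:XF = 3:5 ⇒ X = (5/2, 25/8)
2. M is the midpoint of FL ⇒ M = (1/2, 0)
3. R is where the line through Y parallel to XB meets line FM ⇒ R = (-4/5, 0)
through R parallel to BM: direction (-7/2, -5); meets XY at H = (-20/81, 64/81)
H = X + t·(Y−X) with t = 89/81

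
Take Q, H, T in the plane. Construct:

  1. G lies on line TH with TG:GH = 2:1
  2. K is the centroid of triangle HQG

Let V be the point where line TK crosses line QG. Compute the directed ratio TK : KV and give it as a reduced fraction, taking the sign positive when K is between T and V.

TK:KV = -7

Choose coordinates Q = (0, 0), H = (1, 0), T = (0, 1).
1. G lies on line TH with TG:GH = 2:1 ⇒ G = (2/3, 1/3)
2. K is the centroid of triangle HQG ⇒ K = (5/9, 1/9)
line TK meets QG at V = (10/21, 5/21)
K = T + t·(V−T) with t = 7/6, so TK:KV = 7/6:-1/6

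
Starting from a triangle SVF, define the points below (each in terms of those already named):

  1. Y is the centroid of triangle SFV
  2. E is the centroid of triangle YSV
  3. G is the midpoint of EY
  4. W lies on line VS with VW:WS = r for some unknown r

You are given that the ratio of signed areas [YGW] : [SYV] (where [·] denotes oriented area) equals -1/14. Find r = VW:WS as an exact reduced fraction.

r = 2/5

Assign S = (0, 0), V = (1, 0), F = (0, 1) — the answer is frame-independent, so this choice is without loss of generality.
1. Y is the centroid of triangle SFV ⇒ Y = (1/3, 1/3)
2. E is the centroid of triangle YSV ⇒ E = (4/9, 1/9)
3. G is the midpoint of EY ⇒ G = (7/18, 2/9)
4. With VW:WS = r, write λ = r/(r+1) so W = V + λ·(S−V); W is affine-linear in λ
Every point depending on W is an affine combination of W and λ-independent points, so each such coordinate is linear in λ; the λ² term in each signed area is a multiple of (S−V)×(S−V) = 0, so 2·[YGW] and 2·[SYV] are each linear in λ. Evaluating at λ=0 and λ=1:
  2·[YGW] = -1/9·λ + 1/18,   2·[SYV] = -1/3
So [YGW]:[SYV] = (-1/9·λ + 1/18) / (-1/3). Setting this equal to -1/14:
  -1/9·λ + 1/18 = -1/14·(-1/3)  ⇒  λ = 2/7
Then r = λ/(1−λ) = (2/7)/(5/7) = 2/5. Check: with r = 2/5, W = (5/7, 0) and [YGW]:[SYV] = -1/14 as required.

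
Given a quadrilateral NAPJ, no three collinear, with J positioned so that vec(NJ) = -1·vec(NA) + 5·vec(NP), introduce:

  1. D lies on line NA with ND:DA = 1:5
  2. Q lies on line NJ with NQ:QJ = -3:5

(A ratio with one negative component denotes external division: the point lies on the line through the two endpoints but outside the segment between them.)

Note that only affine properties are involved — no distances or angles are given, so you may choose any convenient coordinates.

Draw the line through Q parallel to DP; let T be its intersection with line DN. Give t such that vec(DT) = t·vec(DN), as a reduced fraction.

t = -1/2

Assign N = (0, 0), A = (1, 0), P = (0, 1), J = (-1, 5) — the answer is frame-independent, so this choice is without loss of generality.
1. D lies on line NA with ND:DA = 1:5 ⇒ D = (1/6, 0)
2. Q lies on line NJ with NQ:QJ = -3:5 ⇒ Q = (3/2, -15/2)
through Q parallel to DP: direction (-1/6, 1); meets DN at T = (1/4, 0)
T = D + t·(N−D) with t = -1/2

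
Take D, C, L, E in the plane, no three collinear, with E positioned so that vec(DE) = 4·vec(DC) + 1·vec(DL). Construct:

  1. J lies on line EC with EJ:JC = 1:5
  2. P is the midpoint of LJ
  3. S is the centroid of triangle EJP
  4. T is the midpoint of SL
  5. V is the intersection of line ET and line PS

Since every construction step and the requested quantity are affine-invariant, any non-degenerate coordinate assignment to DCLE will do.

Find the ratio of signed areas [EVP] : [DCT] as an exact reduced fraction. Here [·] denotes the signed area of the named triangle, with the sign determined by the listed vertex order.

[EVP]:[DCT] = 16/69

Set D = (0, 0), C = (1, 0), L = (0, 1), E = (4, 1); any affine frame gives the same invariant.
1. J lies on line EC with EJ:JC = 1:5 ⇒ J = (7/2, 5/6)
2. P is the midpoint of LJ ⇒ P = (7/4, 11/12)
3. S is the centroid of triangle EJP ⇒ S = (37/12, 11/12)
4. T is the midpoint of SL ⇒ T = (37/24, 23/24)
5. V is the intersection of line ET and line PS ⇒ V = (-11/12, 11/12)
2·[EVP] = 2/9, 2·[DCT] = 23/24
[EVP]:[DCT] = 2/9:23/24 = 16/69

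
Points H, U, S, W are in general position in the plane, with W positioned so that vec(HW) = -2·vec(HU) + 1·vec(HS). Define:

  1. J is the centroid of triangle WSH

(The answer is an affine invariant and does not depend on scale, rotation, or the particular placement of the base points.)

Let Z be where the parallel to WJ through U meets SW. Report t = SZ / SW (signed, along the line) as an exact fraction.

t = 3/2

Work in coordinates with H = (0, 0), U = (1, 0), S = (0, 1), W = (-2, 1).
1. J is the centroid of triangle WSH ⇒ J = (-2/3, 2/3)
through U parallel to WJ: direction (4/3, -1/3); meets SW at Z = (-3, 1)
Z = S + t·(W−S) with t = 3/2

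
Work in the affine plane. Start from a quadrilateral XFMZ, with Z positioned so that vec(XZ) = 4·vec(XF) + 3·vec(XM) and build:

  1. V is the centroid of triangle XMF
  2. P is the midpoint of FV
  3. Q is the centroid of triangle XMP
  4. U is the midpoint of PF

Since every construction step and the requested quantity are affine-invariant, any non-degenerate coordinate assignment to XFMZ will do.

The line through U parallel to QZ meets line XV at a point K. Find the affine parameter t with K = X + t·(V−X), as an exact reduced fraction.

Assign X = (0, 0), F = (1, 0), M = (0, 1), Z = (4, 3) — the answer is frame-independent, so this choice is without loss of generality.
1. V is the centroid of triangle XMF ⇒ V = (1/3, 1/3)
2. P is the midpoint of FV ⇒ P = (2/3, 1/6)
3. Q is the centroid of triangle XMP ⇒ Q = (2/9, 7/18)
4. U is the midpoint of PF ⇒ U = (5/6, 1/12)
through U parallel to QZ: direction (34/9, 47/18); meets XV at K = (-67/42, -67/42)
K = X + t·(V−X) with t = -67/14

t = -67/14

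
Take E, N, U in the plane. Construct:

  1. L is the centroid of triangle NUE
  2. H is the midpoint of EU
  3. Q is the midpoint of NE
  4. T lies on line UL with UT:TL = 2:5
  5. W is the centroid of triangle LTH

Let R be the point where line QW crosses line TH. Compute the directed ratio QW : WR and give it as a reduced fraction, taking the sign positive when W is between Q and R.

Choose coordinates E = (0, 0), N = (1, 0), U = (0, 1).
1. L is the centroid of triangle NUE ⇒ L = (1/3, 1/3)
2. H is the midpoint of EU ⇒ H = (0, 1/2)
3. Q is the midpoint of NE ⇒ Q = (1/2, 0)
4. T lies on line UL with UT:TL = 2:5 ⇒ T = (2/21, 17/21)
5. W is the centroid of triangle LTH ⇒ W = (1/7, 23/42)
line QW meets TH at R = (16/287, 391/574)
W = Q + t·(R−Q) with t = 41/51, so QW:WR = 41/51:10/51

QW:WR = 41/10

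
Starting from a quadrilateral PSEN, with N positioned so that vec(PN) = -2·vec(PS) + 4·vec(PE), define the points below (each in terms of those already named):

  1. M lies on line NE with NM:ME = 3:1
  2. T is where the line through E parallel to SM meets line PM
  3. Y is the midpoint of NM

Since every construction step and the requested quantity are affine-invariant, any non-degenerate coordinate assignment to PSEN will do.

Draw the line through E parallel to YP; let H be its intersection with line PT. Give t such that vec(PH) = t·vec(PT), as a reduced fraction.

t = 35/18

Assign P = (0, 0), S = (1, 0), E = (0, 1), N = (-2, 4) — the answer is frame-independent, so this choice is without loss of generality.
1. M lies on line NE with NM:ME = 3:1 ⇒ M = (-1/2, 7/4)
2. T is where the line through E parallel to SM meets line PM ⇒ T = (-3/7, 3/2)
3. Y is the midpoint of NM ⇒ Y = (-5/4, 23/8)
through E parallel to YP: direction (5/4, -23/8); meets PT at H = (-5/6, 35/12)
H = P + t·(T−P) with t = 35/18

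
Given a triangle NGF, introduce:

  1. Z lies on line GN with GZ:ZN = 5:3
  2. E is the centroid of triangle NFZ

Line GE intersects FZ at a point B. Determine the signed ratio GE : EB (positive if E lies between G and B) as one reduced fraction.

GE:EB = -6

Choose coordinates N = (0, 0), G = (1, 0), F = (0, 1).
1. Z lies on line GN with GZ:ZN = 5:3 ⇒ Z = (3/8, 0)
2. E is the centroid of triangle NFZ ⇒ E = (1/8, 1/3)
line GE meets FZ at B = (13/48, 5/18)
E = G + t·(B−G) with t = 6/5, so GE:EB = 6/5:-1/5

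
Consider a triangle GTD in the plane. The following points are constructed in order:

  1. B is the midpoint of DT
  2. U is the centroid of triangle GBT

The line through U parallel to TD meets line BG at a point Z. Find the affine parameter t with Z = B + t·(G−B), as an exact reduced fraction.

t = 1/3

Work in coordinates with G = (0, 0), T = (1, 0), D = (0, 1).
1. B is the midpoint of DT ⇒ B = (1/2, 1/2)
2. U is the centroid of triangle GBT ⇒ U = (1/2, 1/6)
through U parallel to TD: direction (-1, 1); meets BG at Z = (1/3, 1/3)
Z = B + t·(G−B) with t = 1/3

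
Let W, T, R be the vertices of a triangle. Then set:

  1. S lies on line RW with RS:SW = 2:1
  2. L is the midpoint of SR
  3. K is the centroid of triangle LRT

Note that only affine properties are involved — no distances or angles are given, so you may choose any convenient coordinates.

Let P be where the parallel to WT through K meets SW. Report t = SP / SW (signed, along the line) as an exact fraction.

t = -2/3

Work in coordinates with W = (0, 0), T = (1, 0), R = (0, 1).
1. S lies on line RW with RS:SW = 2:1 ⇒ S = (0, 1/3)
2. L is the midpoint of SR ⇒ L = (0, 2/3)
3. K is the centroid of triangle LRT ⇒ K = (1/3, 5/9)
through K parallel to WT: direction (1, 0); meets SW at P = (0, 5/9)
P = S + t·(W−S) with t = -2/3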